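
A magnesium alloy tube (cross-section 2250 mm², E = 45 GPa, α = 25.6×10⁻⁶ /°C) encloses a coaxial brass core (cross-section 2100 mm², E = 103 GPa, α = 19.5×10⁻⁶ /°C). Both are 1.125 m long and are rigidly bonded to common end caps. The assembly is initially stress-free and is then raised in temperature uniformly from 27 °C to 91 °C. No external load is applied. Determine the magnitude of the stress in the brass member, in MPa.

σ ≈ 12.8 MPa (tensile)

Equilibrium of a rigid end plate with no external load gives equal and opposite internal forces ±P in the two members. Since α_{magnesium alloy} > α_{brass}, heating drives the magnesium alloy into compression and the brass into tension.
Equating the net (thermal + elastic) strains gives |α₁ − α₂|·ΔT = P·[1/(A₁E₁) + 1/(A₂E₂)].
|α₁ − α₂|·ΔT = 6.1×10⁻⁶ × 64 = 0.0003904.
1/(A₁E₁) + 1/(A₂E₂) = 1/(2250×45×10³) + 1/(2100×103×10³) = 1.45×10⁻⁸ N⁻¹.
P = 0.0003904 / 1.45×10⁻⁸ = 26920 N = 26.92 kN.
σ_{brass} = P/A₂ = 26920/2100 = 12.82 MPa, tensile.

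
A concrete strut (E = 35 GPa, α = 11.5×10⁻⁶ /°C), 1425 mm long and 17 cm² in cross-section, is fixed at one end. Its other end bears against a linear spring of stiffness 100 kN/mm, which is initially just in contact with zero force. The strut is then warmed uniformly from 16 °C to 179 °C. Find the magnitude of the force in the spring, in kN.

P ≈ 78.7 kN

If the spring were absent the strut would lengthen by αΔT L = 11.5×10⁻⁶ × 163 × 1425 = 2.671 mm.
With a force P in the spring, the elastic change of the strut is PL/(AE) and that of the spring is P/k; compatibility requires their sum to equal δ_free.
So P = δ_free / [L/(AE) + 1/k] = 2.671 / [ 1425/(1700×35×10³) + 1/(100×10³) ].
P = 2.671 / 3.395×10⁻⁵ = 78680 N.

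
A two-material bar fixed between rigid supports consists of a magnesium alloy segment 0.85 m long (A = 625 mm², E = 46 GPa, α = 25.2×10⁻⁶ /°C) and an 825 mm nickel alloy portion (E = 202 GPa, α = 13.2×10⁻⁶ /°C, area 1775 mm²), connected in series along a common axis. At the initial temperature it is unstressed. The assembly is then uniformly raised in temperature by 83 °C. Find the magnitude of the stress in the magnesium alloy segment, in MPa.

With the walls removed the bar would change length by δ_free = Σ αᵢΔT Lᵢ = 25.2×10⁻⁶×83×850 + 13.2×10⁻⁶×83×825 = 2.682 mm.
The walls prevent any net length change, so an axial force P (same in every segment) develops. Compatibility: P · Σ Lᵢ/(AᵢEᵢ) = δ_free.
Σ Lᵢ/(AᵢEᵢ) = 850/(625×46×10³) + 825/(1775×202×10³) = 3.187×10⁻⁵ mm/N.
Hence P = δ_free / Σ(L/AE) = 2.682/3.187×10⁻⁵ = 84.16 kN (compressive).
σ_{magnesium alloy} = P / A = 84160 / 625 = 134.6 MPa.

σ ≈ 135 MPa (compressive)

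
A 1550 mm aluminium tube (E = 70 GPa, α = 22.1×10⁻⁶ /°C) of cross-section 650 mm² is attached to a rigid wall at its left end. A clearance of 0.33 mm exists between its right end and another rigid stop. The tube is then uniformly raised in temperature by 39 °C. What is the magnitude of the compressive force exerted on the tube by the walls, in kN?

P ≈ 29.5 kN

If the wall were absent the tube would grow by αΔT L = 22.1×10⁻⁶ × 39 × 1550 = 1.336 mm.
The gap closes (δ_free > 0.33 mm) and the wall then resists a further 1.336 − 0.33 = 1.006 mm of expansion.
Compatibility: PL/(AE) = 1.006 mm, so σ = P/A = E × (1.006/1550) = 45.43 MPa.
P = σA = 45.43 × 650 = 29.53 kN.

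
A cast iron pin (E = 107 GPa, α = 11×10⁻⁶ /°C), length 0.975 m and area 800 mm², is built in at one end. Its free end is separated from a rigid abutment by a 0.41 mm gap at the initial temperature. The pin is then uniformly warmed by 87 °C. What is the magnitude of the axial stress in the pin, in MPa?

If the wall were absent the pin would grow by αΔT L = 11×10⁻⁶ × 87 × 975 = 0.9331 mm.
This exceeds the 0.41 mm gap, so the wall pushes back. The portion of expansion that must be recovered elastically is δ_free − gap = 0.9331 − 0.41 = 0.5231 mm.
That suppressed elongation corresponds to σ = E·Δ/L = 107×10³ × 0.5231/975 = 57.4 MPa.

σ ≈ 57.4 MPa (compressive)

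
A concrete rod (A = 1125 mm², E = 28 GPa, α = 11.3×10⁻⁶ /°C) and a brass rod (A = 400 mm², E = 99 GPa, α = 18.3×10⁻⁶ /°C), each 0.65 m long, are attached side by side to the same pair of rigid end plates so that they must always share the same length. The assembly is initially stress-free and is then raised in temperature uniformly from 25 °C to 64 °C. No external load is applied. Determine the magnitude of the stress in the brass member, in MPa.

Equilibrium of a rigid end plate with no external load gives equal and opposite internal forces ±P in the two members. Since α_{brass} > α_{concrete}, heating drives the brass into compression and the concrete into tension.
Compatibility of the two members (thermal + elastic change equal): (α₁ − α₂)ΔT = P·[1/(A₁E₁) + 1/(A₂E₂)].
|α₁ − α₂|·ΔT = 7×10⁻⁶ × 39 = 0.000273.
1/(A₁E₁) + 1/(A₂E₂) = 1/(1125×28×10³) + 1/(400×99×10³) = 5.7×10⁻⁸ N⁻¹.
So P = 0.000273 / 5.7×10⁻⁸ = 4.79 kN.
σ_{brass} = P/A₂ = 4790/400 = 11.97 MPa, compressive.

σ ≈ 12 MPa (compressive)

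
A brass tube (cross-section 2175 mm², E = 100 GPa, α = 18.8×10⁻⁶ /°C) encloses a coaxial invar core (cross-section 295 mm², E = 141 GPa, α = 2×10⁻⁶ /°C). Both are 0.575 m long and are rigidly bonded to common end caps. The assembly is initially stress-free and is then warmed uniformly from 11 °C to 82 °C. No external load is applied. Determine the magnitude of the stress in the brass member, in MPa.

σ ≈ 19.1 MPa (compressive)

Both members must finish at the same length. With the larger α, the brass tends to over-expand; the plates restrain it, putting the brass in compression and the invar in tension. With no external load the two internal forces are equal and opposite, magnitude P.
Compatibility of the two members (thermal + elastic change equal): (α₁ − α₂)ΔT = P·[1/(A₁E₁) + 1/(A₂E₂)].
|α₁ − α₂|·ΔT = 16.8×10⁻⁶ × 71 = 0.001193.
1/(A₁E₁) + 1/(A₂E₂) = 1/(2175×100×10³) + 1/(295×141×10³) = 2.864×10⁻⁸ N⁻¹.
P = 0.001193 / 2.864×10⁻⁸ = 41650 N = 41.65 kN.
σ_{brass} = P/A₁ = 41650/2175 = 19.15 MPa, compressive.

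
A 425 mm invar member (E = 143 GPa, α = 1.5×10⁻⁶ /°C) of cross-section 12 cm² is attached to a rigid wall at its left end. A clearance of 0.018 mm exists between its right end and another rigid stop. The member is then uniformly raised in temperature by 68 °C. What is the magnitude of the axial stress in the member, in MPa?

σ ≈ 8.53 MPa (compressive)

Unrestrained expansion: δ_free = αΔT L = 1.5×10⁻⁶ × 68 × 425 = 0.04335 mm.
The gap closes (δ_free > 0.018 mm) and the wall then resists a further 0.04335 − 0.018 = 0.02535 mm of expansion.
Compatibility: PL/(AE) = 0.02535 mm, so σ = P/A = E × (0.02535/425) = 8.53 MPa.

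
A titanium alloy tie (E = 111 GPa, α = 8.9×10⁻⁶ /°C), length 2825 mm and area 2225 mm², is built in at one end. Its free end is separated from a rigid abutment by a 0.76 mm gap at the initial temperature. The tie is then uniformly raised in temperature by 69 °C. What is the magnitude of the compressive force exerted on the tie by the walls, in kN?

P ≈ 85.2 kN

Free thermal elongation = αΔT L = 8.9×10⁻⁶ × 69 × 2825 = 1.735 mm.
After closing the 0.76 mm clearance, 1.735 − 0.76 = 0.9748 mm of expansion remains to be suppressed by the wall.
Compatibility: PL/(AE) = 0.9748 mm, so σ = P/A = E × (0.9748/2825) = 38.3 MPa.
Force on the wall = σA = 38.3 × 2225 mm² = 85.22 kN.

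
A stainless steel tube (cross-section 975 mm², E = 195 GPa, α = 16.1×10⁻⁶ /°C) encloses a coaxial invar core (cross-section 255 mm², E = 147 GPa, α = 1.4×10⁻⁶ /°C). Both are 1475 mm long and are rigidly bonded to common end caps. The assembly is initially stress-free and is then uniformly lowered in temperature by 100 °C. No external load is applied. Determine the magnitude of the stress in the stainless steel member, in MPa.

σ ≈ 47.2 MPa (tensile)

Equilibrium of a rigid end plate with no external load gives equal and opposite internal forces ±P in the two members. Since α_{stainless steel} > α_{invar}, cooling drives the stainless steel into tension and the invar into compression.
Equating the net (thermal + elastic) strains gives |α₁ − α₂|·ΔT = P·[1/(A₁E₁) + 1/(A₂E₂)].
|α₁ − α₂|·ΔT = 14.7×10⁻⁶ × 100 = 0.00147.
1/(A₁E₁) + 1/(A₂E₂) = 1/(975×195×10³) + 1/(255×147×10³) = 3.194×10⁻⁸ N⁻¹.
P = 0.00147 / 3.194×10⁻⁸ = 46030 N = 46.03 kN.
σ_{stainless steel} = P/A₁ = 46030/975 = 47.21 MPa, tensile.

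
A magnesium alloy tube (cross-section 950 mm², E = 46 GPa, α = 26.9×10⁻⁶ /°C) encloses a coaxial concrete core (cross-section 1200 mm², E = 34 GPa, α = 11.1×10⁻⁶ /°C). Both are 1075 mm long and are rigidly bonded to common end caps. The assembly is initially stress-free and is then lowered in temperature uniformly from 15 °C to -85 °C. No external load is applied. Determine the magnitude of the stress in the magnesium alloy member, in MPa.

The magnesium alloy has the larger α, so on cooling it would change length more than the concrete if both were free. The rigid plates force a common final length, so the magnesium alloy is put into tension and the concrete into compression, with equal and opposite forces P (no external load).
Equating the net (thermal + elastic) strains gives |α₁ − α₂|·ΔT = P·[1/(A₁E₁) + 1/(A₂E₂)].
|α₁ − α₂|·ΔT = 15.8×10⁻⁶ × 100 = 0.00158.
1/(A₁E₁) + 1/(A₂E₂) = 1/(950×46×10³) + 1/(1200×34×10³) = 4.739×10⁻⁸ N⁻¹.
So P = 0.00158 / 4.739×10⁻⁸ = 33.34 kN.
σ_{magnesium alloy} = P/A₁ = 33340/950 = 35.09 MPa, tensile.

σ ≈ 35.1 MPa (tensile)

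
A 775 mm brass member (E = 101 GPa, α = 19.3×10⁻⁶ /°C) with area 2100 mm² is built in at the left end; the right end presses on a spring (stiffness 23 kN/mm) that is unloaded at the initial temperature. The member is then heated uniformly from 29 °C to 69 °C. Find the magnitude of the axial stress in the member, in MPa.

Free thermal expansion: δ_free = αΔT L = 19.3×10⁻⁶ × 40 × 775 = 0.5983 mm.
Let P be the compressive force at the spring. The member shortens elastically by PL/(AE) and the spring compresses by P/k; together these equal δ_free.
So P = δ_free / [L/(AE) + 1/k] = 0.5983 / [ 775/(2100×101×10³) + 1/(23×10³) ].
P = 0.5983 / 4.713×10⁻⁵ = 12690 N.
σ = P/A = 12690/2100 = 6.045 MPa.

σ ≈ 6.04 MPa (compressive)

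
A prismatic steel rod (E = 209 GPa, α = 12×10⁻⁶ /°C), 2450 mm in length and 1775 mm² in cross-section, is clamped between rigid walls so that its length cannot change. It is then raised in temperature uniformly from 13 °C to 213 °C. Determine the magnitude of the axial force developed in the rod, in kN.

The ends cannot move, so σ = EαΔT = 209×10³ × 12×10⁻⁶ × 200 = 501.6 MPa.
Axial force P = σA = 501.6 × 1775 = 890300 N = 890.3 kN, compressive.

P ≈ 890 kN (compressive)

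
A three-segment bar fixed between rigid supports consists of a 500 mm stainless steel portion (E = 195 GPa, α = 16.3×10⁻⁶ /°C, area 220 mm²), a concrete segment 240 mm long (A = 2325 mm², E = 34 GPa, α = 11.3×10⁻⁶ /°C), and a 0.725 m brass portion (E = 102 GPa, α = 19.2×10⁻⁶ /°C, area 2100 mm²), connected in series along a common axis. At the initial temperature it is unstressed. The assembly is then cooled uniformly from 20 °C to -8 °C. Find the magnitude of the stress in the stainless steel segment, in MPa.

σ ≈ 174 MPa (tensile)

Free thermal contraction of the whole bar: Σ αᵢΔT Lᵢ = 16.3×10⁻⁶×28×500 + 11.3×10⁻⁶×28×240 + 19.2×10⁻⁶×28×725 = 0.6939 mm.
Since the ends are fixed, an axial force P builds up, equal in every segment, with P · Σ Lᵢ/(AᵢEᵢ) = δ_free.
Σ Lᵢ/(AᵢEᵢ) = 500/(220×195×10³) + 240/(2325×34×10³) + 725/(2100×102×10³) = 1.808×10⁻⁵ mm/N.
Hence P = δ_free / Σ(L/AE) = 0.6939/1.808×10⁻⁵ = 38.39 kN (tensile).
σ_{stainless steel} = P / A = 38390 / 220 = 174.5 MPa.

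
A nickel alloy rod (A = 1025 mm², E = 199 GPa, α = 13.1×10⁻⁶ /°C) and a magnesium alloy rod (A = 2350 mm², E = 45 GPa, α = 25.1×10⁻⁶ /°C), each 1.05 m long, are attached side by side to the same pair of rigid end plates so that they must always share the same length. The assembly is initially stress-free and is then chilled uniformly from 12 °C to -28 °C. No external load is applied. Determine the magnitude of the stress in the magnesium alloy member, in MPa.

σ ≈ 14.2 MPa (tensile)

The magnesium alloy has the larger α, so on cooling it would change length more than the nickel alloy if both were free. The rigid plates force a common final length, so the magnesium alloy is put into tension and the nickel alloy into compression, with equal and opposite forces P (no external load).
Compatibility of the two members (thermal + elastic change equal): (α₁ − α₂)ΔT = P·[1/(A₁E₁) + 1/(A₂E₂)].
|α₁ − α₂|·ΔT = 12×10⁻⁶ × 40 = 0.00048.
1/(A₁E₁) + 1/(A₂E₂) = 1/(1025×199×10³) + 1/(2350×45×10³) = 1.436×10⁻⁸ N⁻¹.
So P = 0.00048 / 1.436×10⁻⁸ = 33.43 kN.
σ_{magnesium alloy} = P/A₂ = 33430/2350 = 14.23 MPa, tensile.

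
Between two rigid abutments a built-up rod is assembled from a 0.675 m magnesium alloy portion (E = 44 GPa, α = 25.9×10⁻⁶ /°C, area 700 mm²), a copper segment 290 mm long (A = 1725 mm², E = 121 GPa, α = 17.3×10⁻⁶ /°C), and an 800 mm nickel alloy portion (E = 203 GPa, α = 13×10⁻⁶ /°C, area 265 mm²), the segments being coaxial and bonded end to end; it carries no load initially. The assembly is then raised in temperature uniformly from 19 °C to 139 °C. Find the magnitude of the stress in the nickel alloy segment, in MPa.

With the walls removed the bar would change length by δ_free = Σ αᵢΔT Lᵢ = 25.9×10⁻⁶×120×675 + 17.3×10⁻⁶×120×290 + 13×10⁻⁶×120×800 = 3.948 mm.
The walls prevent any net length change, so an axial force P (same in every segment) develops. Compatibility: P · Σ Lᵢ/(AᵢEᵢ) = δ_free.
The series flexibility is Σ Lᵢ/(AᵢEᵢ) = 675/(700×44×10³) + 290/(1725×121×10³) + 800/(265×203×10³) = 3.818×10⁻⁵ mm/N.
P = 3.948 / 3.818×10⁻⁵ = 103400 N = 103.4 kN, compressive.
σ_{nickel alloy} = P / A = 103400 / 265 = 390.2 MPa.

σ ≈ 390 MPa (compressive)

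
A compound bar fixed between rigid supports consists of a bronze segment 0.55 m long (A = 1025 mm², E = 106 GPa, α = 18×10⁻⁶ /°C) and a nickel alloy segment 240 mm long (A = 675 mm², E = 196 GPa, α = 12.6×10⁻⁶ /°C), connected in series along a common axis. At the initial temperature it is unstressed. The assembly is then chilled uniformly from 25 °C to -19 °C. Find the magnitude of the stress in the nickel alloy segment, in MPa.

With the walls removed the bar would change length by δ_free = Σ αᵢΔT Lᵢ = 18×10⁻⁶×44×550 + 12.6×10⁻⁶×44×240 = 0.5687 mm.
The rigid supports impose zero overall length change; the single axial force P common to all segments must satisfy P Σ Lᵢ/(AᵢEᵢ) = δ_free.
The series flexibility is Σ Lᵢ/(AᵢEᵢ) = 550/(1025×106×10³) + 240/(675×196×10³) = 6.876×10⁻⁶ mm/N.
So P = 0.5687 / 6.876×10⁻⁶ = 82.7 kN, tensile.
σ_{nickel alloy} = P / A = 82700 / 675 = 122.5 MPa.

σ ≈ 123 MPa (tensile)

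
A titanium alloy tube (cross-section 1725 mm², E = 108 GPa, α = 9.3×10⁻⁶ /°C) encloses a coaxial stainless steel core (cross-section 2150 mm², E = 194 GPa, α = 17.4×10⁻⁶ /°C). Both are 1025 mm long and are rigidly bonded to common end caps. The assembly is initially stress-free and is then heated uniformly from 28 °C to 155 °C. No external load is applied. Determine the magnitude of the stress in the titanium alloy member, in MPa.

The stainless steel has the larger α, so on heating it would change length more than the titanium alloy if both were free. The rigid plates force a common final length, so the stainless steel is put into compression and the titanium alloy into tension, with equal and opposite forces P (no external load).
Equating the net (thermal + elastic) strains gives |α₁ − α₂|·ΔT = P·[1/(A₁E₁) + 1/(A₂E₂)].
|α₁ − α₂|·ΔT = 8.1×10⁻⁶ × 127 = 0.001029.
1/(A₁E₁) + 1/(A₂E₂) = 1/(1725×108×10³) + 1/(2150×194×10³) = 7.765×10⁻⁹ N⁻¹.
So P = 0.001029 / 7.765×10⁻⁹ = 132.5 kN.
σ_{titanium alloy} = P/A₁ = 132500/1725 = 76.8 MPa, tensile.

σ ≈ 76.8 MPa (tensile)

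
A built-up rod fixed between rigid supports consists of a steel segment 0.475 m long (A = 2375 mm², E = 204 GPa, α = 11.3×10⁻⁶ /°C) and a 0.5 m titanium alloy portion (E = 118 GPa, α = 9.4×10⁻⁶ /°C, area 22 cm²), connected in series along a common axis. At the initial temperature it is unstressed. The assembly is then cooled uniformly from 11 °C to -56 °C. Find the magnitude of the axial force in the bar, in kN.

P ≈ 232 kN (tensile)

If the supports were absent, the total length change would be Σ αᵢΔT Lᵢ = 11.3×10⁻⁶×67×475 + 9.4×10⁻⁶×67×500 = 0.6745 mm.
Since the ends are fixed, an axial force P builds up, equal in every segment, with P · Σ Lᵢ/(AᵢEᵢ) = δ_free.
The series flexibility is Σ Lᵢ/(AᵢEᵢ) = 475/(2375×204×10³) + 500/(2200×118×10³) = 2.906×10⁻⁶ mm/N.
Hence P = δ_free / Σ(L/AE) = 0.6745/2.906×10⁻⁶ = 232.1 kN (tensile).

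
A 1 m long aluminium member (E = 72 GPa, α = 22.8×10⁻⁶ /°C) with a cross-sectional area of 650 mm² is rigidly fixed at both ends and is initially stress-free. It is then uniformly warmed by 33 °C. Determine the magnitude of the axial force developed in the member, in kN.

P ≈ 35.2 kN (compressive)

Full restraint means ε = 0, so the stress is σ = EαΔT = 72×10³ × 22.8×10⁻⁶ × 33 = 54.17 MPa.
P = AEαΔT = 650 × 72×10³ × 22.8×10⁻⁶ × 33 = 35.21 kN (compressive).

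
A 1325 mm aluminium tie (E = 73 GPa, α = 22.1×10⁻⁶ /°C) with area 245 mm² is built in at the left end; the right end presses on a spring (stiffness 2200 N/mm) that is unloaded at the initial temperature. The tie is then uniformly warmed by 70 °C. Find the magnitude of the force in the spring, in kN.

P ≈ 3.88 kN

If the spring were absent the tie would lengthen by αΔT L = 22.1×10⁻⁶ × 70 × 1325 = 2.05 mm.
Let P be the compressive force at the spring. The tie shortens elastically by PL/(AE) and the spring compresses by P/k; together these equal δ_free.
P [ L/(AE) + 1/k ] = δ_free → P [ 1325/(245×73×10³) + 1/(2200) ] = 2.05.
P = 2.05 / 0.0005286 = 3878 N.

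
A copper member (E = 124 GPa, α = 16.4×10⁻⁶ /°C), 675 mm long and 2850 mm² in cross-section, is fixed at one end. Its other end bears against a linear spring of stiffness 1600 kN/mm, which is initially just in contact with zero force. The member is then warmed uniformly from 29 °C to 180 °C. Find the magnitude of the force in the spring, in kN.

P ≈ 659 kN

If the spring were absent the member would lengthen by αΔT L = 16.4×10⁻⁶ × 151 × 675 = 1.672 mm.
Let P be the compressive force at the spring. The member shortens elastically by PL/(AE) and the spring compresses by P/k; together these equal δ_free.
P [ L/(AE) + 1/k ] = δ_free → P [ 675/(2850×124×10³) + 1/(1600×10³) ] = 1.672.
P = 1.672 / 2.535×10⁻⁶ = 659400 N.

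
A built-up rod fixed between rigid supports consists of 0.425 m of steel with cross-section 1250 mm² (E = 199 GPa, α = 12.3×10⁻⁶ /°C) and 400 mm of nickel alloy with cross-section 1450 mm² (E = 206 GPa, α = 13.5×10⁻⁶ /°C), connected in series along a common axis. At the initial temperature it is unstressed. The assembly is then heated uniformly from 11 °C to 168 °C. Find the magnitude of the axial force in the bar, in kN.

If the supports were absent, the total length change would be Σ αᵢΔT Lᵢ = 12.3×10⁻⁶×157×425 + 13.5×10⁻⁶×157×400 = 1.669 mm.
Since the ends are fixed, an axial force P builds up, equal in every segment, with P · Σ Lᵢ/(AᵢEᵢ) = δ_free.
Σ Lᵢ/(AᵢEᵢ) = 425/(1250×199×10³) + 400/(1450×206×10³) = 3.048×10⁻⁶ mm/N.
Hence P = δ_free / Σ(L/AE) = 1.669/3.048×10⁻⁶ = 547.5 kN (compressive).

P ≈ 547 kN (compressive)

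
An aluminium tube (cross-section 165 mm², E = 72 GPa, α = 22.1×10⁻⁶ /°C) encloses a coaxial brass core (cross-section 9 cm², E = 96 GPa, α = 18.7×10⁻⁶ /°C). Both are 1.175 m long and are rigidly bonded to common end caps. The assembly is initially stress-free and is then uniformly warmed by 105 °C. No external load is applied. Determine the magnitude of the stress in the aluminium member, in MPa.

σ ≈ 22.6 MPa (compressive)

Both members must finish at the same length. With the larger α, the aluminium tends to over-expand; the plates restrain it, putting the aluminium in compression and the brass in tension. With no external load the two internal forces are equal and opposite, magnitude P.
Equating the net (thermal + elastic) strains gives |α₁ − α₂|·ΔT = P·[1/(A₁E₁) + 1/(A₂E₂)].
|α₁ − α₂|·ΔT = 3.4×10⁻⁶ × 105 = 0.000357.
1/(A₁E₁) + 1/(A₂E₂) = 1/(165×72×10³) + 1/(900×96×10³) = 9.575×10⁻⁸ N⁻¹.
P = 0.000357 / 9.575×10⁻⁸ = 3728 N = 3.728 kN.
σ_{aluminium} = P/A₁ = 3728/165 = 22.6 MPa, compressive.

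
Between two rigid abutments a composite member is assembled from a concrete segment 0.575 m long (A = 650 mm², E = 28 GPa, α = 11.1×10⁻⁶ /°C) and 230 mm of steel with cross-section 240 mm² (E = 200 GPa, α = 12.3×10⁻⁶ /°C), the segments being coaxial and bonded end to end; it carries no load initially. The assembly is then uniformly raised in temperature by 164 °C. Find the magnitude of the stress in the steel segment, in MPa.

Free thermal expansion of the whole bar: Σ αᵢΔT Lᵢ = 11.1×10⁻⁶×164×575 + 12.3×10⁻⁶×164×230 = 1.511 mm.
The walls prevent any net length change, so an axial force P (same in every segment) develops. Compatibility: P · Σ Lᵢ/(AᵢEᵢ) = δ_free.
The series flexibility is Σ Lᵢ/(AᵢEᵢ) = 575/(650×28×10³) + 230/(240×200×10³) = 3.639×10⁻⁵ mm/N.
So P = 1.511 / 3.639×10⁻⁵ = 41.52 kN, compressive.
σ_{steel} = P / A = 41520 / 240 = 173 MPa.

σ ≈ 173 MPa (compressive)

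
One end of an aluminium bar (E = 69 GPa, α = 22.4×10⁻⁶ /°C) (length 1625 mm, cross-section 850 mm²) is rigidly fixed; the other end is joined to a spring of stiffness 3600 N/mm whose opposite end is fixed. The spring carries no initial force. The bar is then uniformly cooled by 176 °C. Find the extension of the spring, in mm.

δ ≈ 5.83 mm

If the spring were absent the bar would shorten by αΔT L = 22.4×10⁻⁶ × 176 × 1625 = 6.406 mm.
Let P be the tensile force in the spring. The bar extends elastically by PL/(AE) and the spring stretches by P/k; together these equal δ_free.
So P = δ_free / [L/(AE) + 1/k] = 6.406 / [ 1625/(850×69×10³) + 1/(3600) ].
P = 6.406 / 0.0003055 = 20970 N.
Spring extension = P/k = 20970/(3600) = 5.825 mm.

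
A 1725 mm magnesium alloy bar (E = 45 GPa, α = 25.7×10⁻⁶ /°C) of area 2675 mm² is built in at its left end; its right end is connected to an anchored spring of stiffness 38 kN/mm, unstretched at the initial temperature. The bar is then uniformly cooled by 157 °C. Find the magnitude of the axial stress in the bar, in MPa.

σ ≈ 64 MPa (tensile)

If the spring were absent the bar would shorten by αΔT L = 25.7×10⁻⁶ × 157 × 1725 = 6.96 mm.
With a force P in the spring, the elastic change of the bar is PL/(AE) and that of the spring is P/k; compatibility requires their sum to equal δ_free.
So P = δ_free / [L/(AE) + 1/k] = 6.96 / [ 1725/(2675×45×10³) + 1/(38×10³) ].
P = 6.96 / 4.065×10⁻⁵ = 171200 N.
σ = P/A = 171200/2675 = 64.01 MPa.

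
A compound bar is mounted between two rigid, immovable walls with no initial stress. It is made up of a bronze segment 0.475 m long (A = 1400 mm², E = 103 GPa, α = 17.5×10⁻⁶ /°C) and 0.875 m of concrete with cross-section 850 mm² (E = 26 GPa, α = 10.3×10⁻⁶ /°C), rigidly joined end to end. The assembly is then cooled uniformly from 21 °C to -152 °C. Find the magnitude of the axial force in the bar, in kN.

With the walls removed the bar would change length by δ_free = Σ αᵢΔT Lᵢ = 17.5×10⁻⁶×173×475 + 10.3×10⁻⁶×173×875 = 2.997 mm.
The walls prevent any net length change, so an axial force P (same in every segment) develops. Compatibility: P · Σ Lᵢ/(AᵢEᵢ) = δ_free.
Σ Lᵢ/(AᵢEᵢ) = 475/(1400×103×10³) + 875/(850×26×10³) = 4.289×10⁻⁵ mm/N.
Hence P = δ_free / Σ(L/AE) = 2.997/4.289×10⁻⁵ = 69.89 kN (tensile).

P ≈ 69.9 kN (tensile)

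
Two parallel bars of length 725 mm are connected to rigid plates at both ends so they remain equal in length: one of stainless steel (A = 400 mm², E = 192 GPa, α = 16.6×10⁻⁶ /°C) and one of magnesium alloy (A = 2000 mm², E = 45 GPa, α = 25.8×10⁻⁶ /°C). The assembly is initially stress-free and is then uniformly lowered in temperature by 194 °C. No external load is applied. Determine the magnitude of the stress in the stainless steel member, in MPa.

Both members must finish at the same length. With the larger α, the magnesium alloy tends to over-contract; the plates restrain it, putting the magnesium alloy in tension and the stainless steel in compression. With no external load the two internal forces are equal and opposite, magnitude P.
Compatibility of the two members (thermal + elastic change equal): (α₁ − α₂)ΔT = P·[1/(A₁E₁) + 1/(A₂E₂)].
|α₁ − α₂|·ΔT = 9.2×10⁻⁶ × 194 = 0.001785.
1/(A₁E₁) + 1/(A₂E₂) = 1/(400×192×10³) + 1/(2000×45×10³) = 2.413×10⁻⁸ N⁻¹.
P = 0.001785 / 2.413×10⁻⁸ = 73960 N = 73.96 kN.
σ_{stainless steel} = P/A₁ = 73960/400 = 184.9 MPa, compressive.

σ ≈ 185 MPa (compressive)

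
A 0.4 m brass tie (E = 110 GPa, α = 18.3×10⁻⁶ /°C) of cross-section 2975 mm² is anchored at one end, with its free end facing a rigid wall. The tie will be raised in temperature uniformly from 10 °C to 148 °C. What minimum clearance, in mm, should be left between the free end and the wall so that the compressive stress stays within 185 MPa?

g ≈ 0.337 mm

With no wall the tie would lengthen by αΔT L = 18.3×10⁻⁶ × 138 × 400 = 1.01 mm.
A stress of 185 MPa corresponds to the wall pushing the tie back by σL/E = 185×400/(110×10³) = 0.6727 mm.
The gap must absorb the remainder: g_min = 1.01 − 0.6727 = 0.3374 mm.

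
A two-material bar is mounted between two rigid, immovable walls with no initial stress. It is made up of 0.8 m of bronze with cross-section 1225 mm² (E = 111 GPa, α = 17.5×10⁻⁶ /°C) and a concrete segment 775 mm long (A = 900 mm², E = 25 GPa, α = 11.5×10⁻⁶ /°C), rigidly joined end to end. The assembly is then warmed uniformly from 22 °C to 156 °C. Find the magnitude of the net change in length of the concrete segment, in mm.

|ΔL| ≈ 1.43 mm

If the supports were absent, the total length change would be Σ αᵢΔT Lᵢ = 17.5×10⁻⁶×134×800 + 11.5×10⁻⁶×134×775 = 3.07 mm.
Since the ends are fixed, an axial force P builds up, equal in every segment, with P · Σ Lᵢ/(AᵢEᵢ) = δ_free.
Σ Lᵢ/(AᵢEᵢ) = 800/(1225×111×10³) + 775/(900×25×10³) = 4.033×10⁻⁵ mm/N.
So P = 3.07 / 4.033×10⁻⁵ = 76.13 kN, compressive.
For the concrete segment, free thermal change = 11.5×10⁻⁶×134×775 = 1.194 mm and elastic change from P = 76130×775/(900×25×10³) = 2.622 mm; these oppose, so the net change is 1.43 mm (segment shortens).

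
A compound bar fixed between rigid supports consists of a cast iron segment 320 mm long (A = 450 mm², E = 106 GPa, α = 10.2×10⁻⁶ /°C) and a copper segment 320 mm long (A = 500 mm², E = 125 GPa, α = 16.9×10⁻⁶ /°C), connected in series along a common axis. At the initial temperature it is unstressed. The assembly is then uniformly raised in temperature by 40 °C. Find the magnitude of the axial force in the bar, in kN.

With the walls removed the bar would change length by δ_free = Σ αᵢΔT Lᵢ = 10.2×10⁻⁶×40×320 + 16.9×10⁻⁶×40×320 = 0.3469 mm.
The walls prevent any net length change, so an axial force P (same in every segment) develops. Compatibility: P · Σ Lᵢ/(AᵢEᵢ) = δ_free.
The series flexibility is Σ Lᵢ/(AᵢEᵢ) = 320/(450×106×10³) + 320/(500×125×10³) = 1.183×10⁻⁵ mm/N.
P = 0.3469 / 1.183×10⁻⁵ = 29330 N = 29.33 kN, compressive.

P ≈ 29.3 kN (compressive)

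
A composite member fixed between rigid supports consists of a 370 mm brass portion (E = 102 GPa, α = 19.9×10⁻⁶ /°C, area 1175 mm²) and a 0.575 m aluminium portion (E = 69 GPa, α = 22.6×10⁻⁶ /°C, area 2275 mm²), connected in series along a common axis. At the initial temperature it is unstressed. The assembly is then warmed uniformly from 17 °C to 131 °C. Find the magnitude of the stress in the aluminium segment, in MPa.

Free thermal expansion of the whole bar: Σ αᵢΔT Lᵢ = 19.9×10⁻⁶×114×370 + 22.6×10⁻⁶×114×575 = 2.321 mm.
The rigid supports impose zero overall length change; the single axial force P common to all segments must satisfy P Σ Lᵢ/(AᵢEᵢ) = δ_free.
Σ Lᵢ/(AᵢEᵢ) = 370/(1175×102×10³) + 575/(2275×69×10³) = 6.75×10⁻⁶ mm/N.
Hence P = δ_free / Σ(L/AE) = 2.321/6.75×10⁻⁶ = 343.8 kN (compressive).
σ_{aluminium} = P / A = 343800 / 2275 = 151.1 MPa.

σ ≈ 151 MPa (compressive)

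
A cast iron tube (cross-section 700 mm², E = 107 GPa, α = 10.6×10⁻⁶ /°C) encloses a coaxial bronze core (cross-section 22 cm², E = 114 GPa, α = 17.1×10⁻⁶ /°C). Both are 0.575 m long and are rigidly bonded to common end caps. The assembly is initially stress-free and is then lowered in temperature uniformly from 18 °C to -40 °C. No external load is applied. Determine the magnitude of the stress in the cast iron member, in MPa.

σ ≈ 31.1 MPa (compressive)

The bronze has the larger α, so on cooling it would change length more than the cast iron if both were free. The rigid plates force a common final length, so the bronze is put into tension and the cast iron into compression, with equal and opposite forces P (no external load).
Compatibility of the two members (thermal + elastic change equal): (α₁ − α₂)ΔT = P·[1/(A₁E₁) + 1/(A₂E₂)].
|α₁ − α₂|·ΔT = 6.5×10⁻⁶ × 58 = 0.000377.
1/(A₁E₁) + 1/(A₂E₂) = 1/(700×107×10³) + 1/(2200×114×10³) = 1.734×10⁻⁸ N⁻¹.
So P = 0.000377 / 1.734×10⁻⁸ = 21.74 kN.
σ_{cast iron} = P/A₁ = 21740/700 = 31.06 MPa, compressive.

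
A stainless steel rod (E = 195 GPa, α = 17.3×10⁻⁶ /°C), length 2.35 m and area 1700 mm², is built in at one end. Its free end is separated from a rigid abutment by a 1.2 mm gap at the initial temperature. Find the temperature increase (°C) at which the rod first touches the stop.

Contact occurs when the free expansion equals the gap: αΔT L = 1.2 mm.
ΔT = 1.2 / (17.3×10⁻⁶ × 2350) = 29.52 °C.

ΔT ≈ 29.5 °C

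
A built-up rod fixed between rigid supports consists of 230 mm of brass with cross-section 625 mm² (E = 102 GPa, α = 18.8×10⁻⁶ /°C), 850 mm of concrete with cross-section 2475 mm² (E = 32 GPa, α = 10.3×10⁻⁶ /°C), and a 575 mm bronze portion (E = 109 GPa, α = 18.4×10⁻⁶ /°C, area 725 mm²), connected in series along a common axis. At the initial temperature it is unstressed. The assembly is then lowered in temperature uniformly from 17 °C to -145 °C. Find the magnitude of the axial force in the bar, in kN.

Free thermal contraction of the whole bar: Σ αᵢΔT Lᵢ = 18.8×10⁻⁶×162×230 + 10.3×10⁻⁶×162×850 + 18.4×10⁻⁶×162×575 = 3.833 mm.
The rigid supports impose zero overall length change; the single axial force P common to all segments must satisfy P Σ Lᵢ/(AᵢEᵢ) = δ_free.
The series flexibility is Σ Lᵢ/(AᵢEᵢ) = 230/(625×102×10³) + 850/(2475×32×10³) + 575/(725×109×10³) = 2.162×10⁻⁵ mm/N.
Hence P = δ_free / Σ(L/AE) = 3.833/2.162×10⁻⁵ = 177.3 kN (tensile).

P ≈ 177 kN (tensile)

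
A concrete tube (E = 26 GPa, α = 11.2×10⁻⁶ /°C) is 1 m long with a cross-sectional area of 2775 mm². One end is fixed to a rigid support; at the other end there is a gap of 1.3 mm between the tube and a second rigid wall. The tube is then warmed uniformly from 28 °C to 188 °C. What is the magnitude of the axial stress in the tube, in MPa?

σ ≈ 12.8 MPa (compressive)

If the wall were absent the tube would grow by αΔT L = 11.2×10⁻⁶ × 160 × 1000 = 1.792 mm.
This exceeds the 1.3 mm gap, so the wall pushes back. The portion of expansion that must be recovered elastically is δ_free − gap = 1.792 − 1.3 = 0.492 mm.
So σ = E(δ_free − g)/L = 26×10³ × 0.492/1000 = 12.79 MPa.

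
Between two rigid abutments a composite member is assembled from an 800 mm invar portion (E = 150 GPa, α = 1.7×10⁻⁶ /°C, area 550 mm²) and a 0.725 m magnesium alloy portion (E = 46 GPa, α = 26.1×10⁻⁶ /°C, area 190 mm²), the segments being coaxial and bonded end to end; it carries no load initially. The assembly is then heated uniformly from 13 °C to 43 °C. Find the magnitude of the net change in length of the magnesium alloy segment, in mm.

Free thermal expansion of the whole bar: Σ αᵢΔT Lᵢ = 1.7×10⁻⁶×30×800 + 26.1×10⁻⁶×30×725 = 0.6085 mm.
The walls prevent any net length change, so an axial force P (same in every segment) develops. Compatibility: P · Σ Lᵢ/(AᵢEᵢ) = δ_free.
The series flexibility is Σ Lᵢ/(AᵢEᵢ) = 800/(550×150×10³) + 725/(190×46×10³) = 9.265×10⁻⁵ mm/N.
Hence P = δ_free / Σ(L/AE) = 0.6085/9.265×10⁻⁵ = 6.568 kN (compressive).
For the magnesium alloy segment, free thermal change = 26.1×10⁻⁶×30×725 = 0.5677 mm and elastic change from P = 6568×725/(190×46×10³) = 0.5448 mm; these oppose, so the net change is 0.0229 mm (segment lengthens).

|ΔL| ≈ 0.0229 mm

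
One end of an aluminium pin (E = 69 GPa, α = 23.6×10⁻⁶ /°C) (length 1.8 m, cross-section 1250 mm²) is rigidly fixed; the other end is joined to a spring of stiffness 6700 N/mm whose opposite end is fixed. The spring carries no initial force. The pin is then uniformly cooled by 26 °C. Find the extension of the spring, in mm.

If the spring were absent the pin would shorten by αΔT L = 23.6×10⁻⁶ × 26 × 1800 = 1.104 mm.
Let P be the tensile force in the spring. The pin extends elastically by PL/(AE) and the spring stretches by P/k; together these equal δ_free.
So P = δ_free / [L/(AE) + 1/k] = 1.104 / [ 1800/(1250×69×10³) + 1/(6700) ].
P = 1.104 / 0.0001701 = 6492 N.
Spring extension = P/k = 6492/(6700) = 0.969 mm.

δ ≈ 0.969 mm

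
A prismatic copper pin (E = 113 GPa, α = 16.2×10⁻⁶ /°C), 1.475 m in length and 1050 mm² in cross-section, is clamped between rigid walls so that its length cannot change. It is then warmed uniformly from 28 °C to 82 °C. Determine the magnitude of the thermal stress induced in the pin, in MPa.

The supports are rigid, so the total axial strain is zero. The restrained thermal strain is ε = αΔT = 16.2×10⁻⁶ × 54 = 874.8×10⁻⁶.
σ = EαΔT = 113×10³ × 16.2×10⁻⁶ × 54 = 98.85 MPa (compressive; the pin is trying to expand).

σ ≈ 98.9 MPa (compressive)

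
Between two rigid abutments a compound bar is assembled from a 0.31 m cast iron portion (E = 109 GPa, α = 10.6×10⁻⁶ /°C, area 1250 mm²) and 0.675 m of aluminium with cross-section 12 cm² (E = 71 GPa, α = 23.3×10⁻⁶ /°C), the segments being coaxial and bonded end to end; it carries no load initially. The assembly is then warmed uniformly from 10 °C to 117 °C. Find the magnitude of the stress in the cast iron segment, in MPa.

With the walls removed the bar would change length by δ_free = Σ αᵢΔT Lᵢ = 10.6×10⁻⁶×107×310 + 23.3×10⁻⁶×107×675 = 2.034 mm.
The walls prevent any net length change, so an axial force P (same in every segment) develops. Compatibility: P · Σ Lᵢ/(AᵢEᵢ) = δ_free.
Σ Lᵢ/(AᵢEᵢ) = 310/(1250×109×10³) + 675/(1200×71×10³) = 1.02×10⁻⁵ mm/N.
P = 2.034 / 1.02×10⁻⁵ = 199500 N = 199.5 kN, compressive.
σ_{cast iron} = P / A = 199500 / 1250 = 159.6 MPa.

σ ≈ 160 MPa (compressive)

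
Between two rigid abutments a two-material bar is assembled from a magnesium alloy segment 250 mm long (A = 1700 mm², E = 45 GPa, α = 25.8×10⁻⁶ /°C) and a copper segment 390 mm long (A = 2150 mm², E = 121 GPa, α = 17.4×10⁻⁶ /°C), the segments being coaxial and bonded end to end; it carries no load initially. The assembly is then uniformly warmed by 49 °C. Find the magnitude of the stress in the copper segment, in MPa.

With the walls removed the bar would change length by δ_free = Σ αᵢΔT Lᵢ = 25.8×10⁻⁶×49×250 + 17.4×10⁻⁶×49×390 = 0.6486 mm.
The rigid supports impose zero overall length change; the single axial force P common to all segments must satisfy P Σ Lᵢ/(AᵢEᵢ) = δ_free.
The series flexibility is Σ Lᵢ/(AᵢEᵢ) = 250/(1700×45×10³) + 390/(2150×121×10³) = 4.767×10⁻⁶ mm/N.
Hence P = δ_free / Σ(L/AE) = 0.6486/4.767×10⁻⁶ = 136 kN (compressive).
σ_{copper} = P / A = 136000 / 2150 = 63.28 MPa.

σ ≈ 63.3 MPa (compressive)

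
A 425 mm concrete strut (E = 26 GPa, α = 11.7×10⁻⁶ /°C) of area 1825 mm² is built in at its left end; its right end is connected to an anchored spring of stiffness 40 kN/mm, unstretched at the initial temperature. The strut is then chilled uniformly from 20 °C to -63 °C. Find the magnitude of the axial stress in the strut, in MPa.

The unrestrained thermal change is αΔT L = 11.7×10⁻⁶ × 83 × 425 = 0.4127 mm.
With a force P in the spring, the elastic change of the strut is PL/(AE) and that of the spring is P/k; compatibility requires their sum to equal δ_free.
So P = δ_free / [L/(AE) + 1/k] = 0.4127 / [ 425/(1825×26×10³) + 1/(40×10³) ].
P = 0.4127 / 3.396×10⁻⁵ = 12150 N.
σ = P/A = 12150/1825 = 6.66 MPa.

σ ≈ 6.66 MPa (tensile)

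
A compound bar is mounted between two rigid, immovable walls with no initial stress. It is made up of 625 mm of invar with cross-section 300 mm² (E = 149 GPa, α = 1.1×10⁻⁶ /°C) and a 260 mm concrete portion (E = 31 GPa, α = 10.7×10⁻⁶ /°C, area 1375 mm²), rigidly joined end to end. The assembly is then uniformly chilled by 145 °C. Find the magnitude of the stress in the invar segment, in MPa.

σ ≈ 83.5 MPa (tensile)

If the supports were absent, the total length change would be Σ αᵢΔT Lᵢ = 1.1×10⁻⁶×145×625 + 10.7×10⁻⁶×145×260 = 0.5031 mm.
Since the ends are fixed, an axial force P builds up, equal in every segment, with P · Σ Lᵢ/(AᵢEᵢ) = δ_free.
Σ Lᵢ/(AᵢEᵢ) = 625/(300×149×10³) + 260/(1375×31×10³) = 2.008×10⁻⁵ mm/N.
P = 0.5031 / 2.008×10⁻⁵ = 25050 N = 25.05 kN, tensile.
σ_{invar} = P / A = 25050 / 300 = 83.5 MPa.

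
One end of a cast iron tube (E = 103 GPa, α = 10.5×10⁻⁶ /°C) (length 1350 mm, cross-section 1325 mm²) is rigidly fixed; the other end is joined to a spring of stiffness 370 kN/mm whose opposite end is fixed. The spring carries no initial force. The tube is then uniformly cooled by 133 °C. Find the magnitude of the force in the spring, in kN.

P ≈ 150 kN

The unrestrained thermal change is αΔT L = 10.5×10⁻⁶ × 133 × 1350 = 1.885 mm.
With a force P in the spring, the elastic change of the tube is PL/(AE) and that of the spring is P/k; compatibility requires their sum to equal δ_free.
So P = δ_free / [L/(AE) + 1/k] = 1.885 / [ 1350/(1325×103×10³) + 1/(370×10³) ].
P = 1.885 / 1.259×10⁻⁵ = 149700 N.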